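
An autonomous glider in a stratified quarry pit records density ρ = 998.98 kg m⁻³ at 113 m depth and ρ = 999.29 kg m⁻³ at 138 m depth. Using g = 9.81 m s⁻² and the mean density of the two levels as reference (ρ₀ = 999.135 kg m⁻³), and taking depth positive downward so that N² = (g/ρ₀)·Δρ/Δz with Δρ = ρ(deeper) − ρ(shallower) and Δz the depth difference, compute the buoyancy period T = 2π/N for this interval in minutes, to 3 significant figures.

9.49 min

Δρ = 999.29 − 998.98 = 0.31 kg m⁻³ over Δz = 138 − 113 = 25 m.
N² = (9.81/999.135) × (0.31/25) = 1.2175 × 10⁻⁴ s⁻².
N = √(1.2175 × 10⁻⁴) = 0.011034 rad s⁻¹, so T = 2π/N = 569.44 s = 9.4907 min ≈ 9.49 min.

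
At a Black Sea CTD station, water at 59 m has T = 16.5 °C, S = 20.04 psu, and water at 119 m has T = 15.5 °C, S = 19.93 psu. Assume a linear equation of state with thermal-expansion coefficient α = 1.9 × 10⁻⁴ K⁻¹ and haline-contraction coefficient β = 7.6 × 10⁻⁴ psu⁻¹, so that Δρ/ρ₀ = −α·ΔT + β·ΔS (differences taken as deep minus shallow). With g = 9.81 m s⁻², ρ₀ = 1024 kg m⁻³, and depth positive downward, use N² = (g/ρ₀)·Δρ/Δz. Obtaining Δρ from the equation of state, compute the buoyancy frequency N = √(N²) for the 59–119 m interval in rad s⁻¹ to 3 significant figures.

ΔT = -1.0 K, ΔS = -0.11 psu (deep − shallow).
Δρ/ρ₀ = −αΔT + βΔS = 1.90 × 10⁻⁴ − 8.36 × 10⁻⁵ = 1.064 × 10⁻⁴, so Δρ ≈ 0.1090 kg m⁻³.
N² = (g/ρ₀)·Δρ/Δz = g·(Δρ/ρ₀)/Δz = 9.81 × 1.064 × 10⁻⁴ / 60 = 1.7396 × 10⁻⁵ s⁻².
N = √(1.7396 × 10⁻⁵) = 4.1709 × 10⁻³ rad s⁻¹ ≈ 4.17 × 10⁻³ rad s⁻¹.

4.17 × 10⁻³ rad s⁻¹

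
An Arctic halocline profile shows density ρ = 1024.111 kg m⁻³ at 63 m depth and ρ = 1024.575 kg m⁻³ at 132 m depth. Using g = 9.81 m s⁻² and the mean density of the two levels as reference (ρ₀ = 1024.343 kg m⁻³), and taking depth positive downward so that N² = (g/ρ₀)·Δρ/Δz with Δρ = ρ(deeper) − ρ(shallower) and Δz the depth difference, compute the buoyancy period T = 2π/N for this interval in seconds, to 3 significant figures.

783 s

Δρ = 1024.575 − 1024.111 = 0.464 kg m⁻³ over Δz = 132 − 63 = 69 m.
N² = (9.81/1024.343) × (0.464/69) = 6.4401 × 10⁻⁵ s⁻².
N = √(6.4401 × 10⁻⁵) = 8.0250 × 10⁻³ rad s⁻¹, so T = 2π/N = 782.95 s ≈ 783 s.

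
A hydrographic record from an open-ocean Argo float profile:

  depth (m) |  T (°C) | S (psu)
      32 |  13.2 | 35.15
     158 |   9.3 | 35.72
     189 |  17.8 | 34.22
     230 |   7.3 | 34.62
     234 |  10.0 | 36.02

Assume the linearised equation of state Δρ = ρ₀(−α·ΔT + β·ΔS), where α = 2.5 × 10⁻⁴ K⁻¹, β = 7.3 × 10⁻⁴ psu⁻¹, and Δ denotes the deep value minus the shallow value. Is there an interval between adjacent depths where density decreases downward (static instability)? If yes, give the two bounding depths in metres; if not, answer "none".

Evaluate Δρ/ρ₀ = −αΔT + βΔS across each adjacent pair:
  32–158 m: −αΔT+βΔS = −(2.5 × 10⁻⁴)(-3.9)+(7.3 × 10⁻⁴)(+0.57) = 1.4 × 10⁻³ → stable
  158–189 m: −αΔT+βΔS = −(2.5 × 10⁻⁴)(+8.5)+(7.3 × 10⁻⁴)(-1.50) = -3.2 × 10⁻³ → UNSTABLE
  189–230 m: −αΔT+βΔS = −(2.5 × 10⁻⁴)(-10.5)+(7.3 × 10⁻⁴)(+0.40) = 2.9 × 10⁻³ → stable
  230–234 m: −αΔT+βΔS = −(2.5 × 10⁻⁴)(+2.7)+(7.3 × 10⁻⁴)(+1.40) = 3.5 × 10⁻⁴ → stable
The 158–189 m interval has Δρ < 0: lighter water underlies denser water.

158–189 m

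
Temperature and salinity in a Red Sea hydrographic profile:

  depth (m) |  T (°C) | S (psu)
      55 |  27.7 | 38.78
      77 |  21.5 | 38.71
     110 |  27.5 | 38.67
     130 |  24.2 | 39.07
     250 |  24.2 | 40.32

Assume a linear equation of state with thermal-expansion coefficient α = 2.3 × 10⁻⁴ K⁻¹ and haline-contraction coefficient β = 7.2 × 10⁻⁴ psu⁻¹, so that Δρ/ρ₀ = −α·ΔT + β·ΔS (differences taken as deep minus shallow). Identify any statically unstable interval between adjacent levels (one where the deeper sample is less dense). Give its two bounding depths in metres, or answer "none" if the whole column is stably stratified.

Evaluate Δρ/ρ₀ = −αΔT + βΔS across each adjacent pair:
  55–77 m: −αΔT+βΔS = −(2.3 × 10⁻⁴)(-6.2)+(7.2 × 10⁻⁴)(-0.07) = 1.4 × 10⁻³ → stable
  77–110 m: −αΔT+βΔS = −(2.3 × 10⁻⁴)(+6.0)+(7.2 × 10⁻⁴)(-0.04) = -1.4 × 10⁻³ → UNSTABLE
  110–130 m: −αΔT+βΔS = −(2.3 × 10⁻⁴)(-3.3)+(7.2 × 10⁻⁴)(+0.40) = 1.0 × 10⁻³ → stable
  130–250 m: −αΔT+βΔS = −(2.3 × 10⁻⁴)(+0.0)+(7.2 × 10⁻⁴)(+1.25) = 9.0 × 10⁻⁴ → stable
The 77–110 m interval has Δρ < 0: lighter water underlies denser water.

77–110 m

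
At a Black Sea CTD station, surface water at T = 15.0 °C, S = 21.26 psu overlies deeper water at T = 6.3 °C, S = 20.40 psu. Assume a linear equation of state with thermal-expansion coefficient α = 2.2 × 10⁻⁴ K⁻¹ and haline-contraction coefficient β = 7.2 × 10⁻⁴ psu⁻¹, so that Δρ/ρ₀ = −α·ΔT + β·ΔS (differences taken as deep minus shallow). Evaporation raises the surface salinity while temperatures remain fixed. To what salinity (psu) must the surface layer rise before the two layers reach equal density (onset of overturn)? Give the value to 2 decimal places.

23.06 psu

Neutral buoyancy requires −α(T_deep − T_surf) + β(S_deep − S_surf′) = 0.
S_surf′ = S_deep − (α/β)·ΔT = 20.40 − (2.2 × 10⁻⁴/7.2 × 10⁻⁴)·(-8.7) = 23.0583 psu.
Increase required: 23.0583 − 21.26 = 1.7983 psu.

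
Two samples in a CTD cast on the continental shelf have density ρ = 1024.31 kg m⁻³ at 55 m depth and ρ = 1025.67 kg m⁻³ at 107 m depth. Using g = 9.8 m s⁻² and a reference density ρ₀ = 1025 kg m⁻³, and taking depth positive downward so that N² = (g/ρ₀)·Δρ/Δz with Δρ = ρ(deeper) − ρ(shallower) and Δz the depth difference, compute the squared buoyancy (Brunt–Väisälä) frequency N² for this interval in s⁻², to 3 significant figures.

2.50 × 10⁻⁴ s⁻²

Δρ = 1025.67 − 1024.31 = 1.36 kg m⁻³ over Δz = 107 − 55 = 52 m.
N² = (9.8/1025) × (1.36/52) = 2.5006 × 10⁻⁴ s⁻² ≈ 2.50 × 10⁻⁴ s⁻².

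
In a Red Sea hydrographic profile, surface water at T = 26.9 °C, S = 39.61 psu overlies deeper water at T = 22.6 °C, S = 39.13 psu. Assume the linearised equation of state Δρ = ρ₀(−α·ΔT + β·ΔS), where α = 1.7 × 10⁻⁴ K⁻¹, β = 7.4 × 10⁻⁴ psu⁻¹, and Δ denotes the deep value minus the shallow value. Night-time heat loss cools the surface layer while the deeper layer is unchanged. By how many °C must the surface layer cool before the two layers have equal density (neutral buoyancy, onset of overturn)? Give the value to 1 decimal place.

2.2 °C

Neutral buoyancy requires Δρ = 0, i.e. −α(T_deep − T_surf′) + β(S_deep − S_surf) = 0.
T_surf′ = T_deep − (β/α)·ΔS = 22.6 − (7.4 × 10⁻⁴/1.7 × 10⁻⁴)·(-0.48) = 24.689 °C.
Cooling required: 26.9 − (24.689) = 2.211 °C.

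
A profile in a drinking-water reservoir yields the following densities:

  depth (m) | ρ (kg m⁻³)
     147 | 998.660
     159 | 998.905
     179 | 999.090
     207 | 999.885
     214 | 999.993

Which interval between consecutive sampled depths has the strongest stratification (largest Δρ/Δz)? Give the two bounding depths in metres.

179–207 m

Compute the density gradient over each adjacent pair:
  147–159 m: Δρ/Δz = 0.245/12 = 0.020 kg m⁻⁴
  159–179 m: Δρ/Δz = 0.185/20 = 9.2 × 10⁻³ kg m⁻⁴
  179–207 m: Δρ/Δz = 0.795/28 = 0.028 kg m⁻⁴
  207–214 m: Δρ/Δz = 0.108/7 = 0.015 kg m⁻⁴
The largest gradient is in the 179–207 m interval — the pycnocline.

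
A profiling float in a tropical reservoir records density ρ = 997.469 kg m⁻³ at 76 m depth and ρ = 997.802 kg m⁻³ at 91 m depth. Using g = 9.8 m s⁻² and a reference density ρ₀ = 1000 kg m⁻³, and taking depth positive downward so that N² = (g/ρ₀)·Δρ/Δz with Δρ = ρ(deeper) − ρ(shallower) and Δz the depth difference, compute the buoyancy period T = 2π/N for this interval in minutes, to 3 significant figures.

Δρ = 997.802 − 997.469 = 0.333 kg m⁻³ over Δz = 91 − 76 = 15 m.
N² = (9.8/1000) × (0.333/15) = 2.1756 × 10⁻⁴ s⁻².
N = √(2.1756 × 10⁻⁴) = 0.014750 rad s⁻¹, so T = 2π/N = 425.98 s = 7.0997 min ≈ 7.10 min.

7.10 min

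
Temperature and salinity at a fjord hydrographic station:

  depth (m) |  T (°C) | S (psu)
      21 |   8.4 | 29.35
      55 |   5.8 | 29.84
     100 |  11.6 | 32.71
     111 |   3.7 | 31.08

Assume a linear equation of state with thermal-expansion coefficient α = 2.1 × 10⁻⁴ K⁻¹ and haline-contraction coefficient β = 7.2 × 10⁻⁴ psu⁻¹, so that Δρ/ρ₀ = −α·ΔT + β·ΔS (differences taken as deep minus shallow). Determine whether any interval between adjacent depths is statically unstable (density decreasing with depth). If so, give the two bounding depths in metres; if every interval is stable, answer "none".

Evaluate Δρ/ρ₀ = −αΔT + βΔS across each adjacent pair:
  21–55 m: −αΔT+βΔS = −(2.1 × 10⁻⁴)(-2.6)+(7.2 × 10⁻⁴)(+0.49) = 9.0 × 10⁻⁴ → stable
  55–100 m: −αΔT+βΔS = −(2.1 × 10⁻⁴)(+5.8)+(7.2 × 10⁻⁴)(+2.87) = 8.5 × 10⁻⁴ → stable
  100–111 m: −αΔT+βΔS = −(2.1 × 10⁻⁴)(-7.9)+(7.2 × 10⁻⁴)(-1.63) = 4.9 × 10⁻⁴ → stable
Every interval has Δρ > 0: the column is stably stratified throughout.

none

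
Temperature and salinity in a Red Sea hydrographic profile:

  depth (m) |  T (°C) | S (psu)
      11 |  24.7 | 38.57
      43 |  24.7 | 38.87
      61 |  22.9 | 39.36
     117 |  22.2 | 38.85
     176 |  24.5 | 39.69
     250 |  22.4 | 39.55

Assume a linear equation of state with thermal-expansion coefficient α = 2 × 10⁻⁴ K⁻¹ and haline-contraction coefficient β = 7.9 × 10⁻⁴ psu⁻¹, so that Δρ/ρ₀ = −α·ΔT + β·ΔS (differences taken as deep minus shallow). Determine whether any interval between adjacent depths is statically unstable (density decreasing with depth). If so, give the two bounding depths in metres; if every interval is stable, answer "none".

Evaluate Δρ/ρ₀ = −αΔT + βΔS across each adjacent pair:
  11–43 m: −αΔT+βΔS = −(2 × 10⁻⁴)(+0.0)+(7.9 × 10⁻⁴)(+0.30) = 2.4 × 10⁻⁴ → stable
  43–61 m: −αΔT+βΔS = −(2 × 10⁻⁴)(-1.8)+(7.9 × 10⁻⁴)(+0.49) = 7.5 × 10⁻⁴ → stable
  61–117 m: −αΔT+βΔS = −(2 × 10⁻⁴)(-0.7)+(7.9 × 10⁻⁴)(-0.51) = -2.6 × 10⁻⁴ → UNSTABLE
  117–176 m: −αΔT+βΔS = −(2 × 10⁻⁴)(+2.3)+(7.9 × 10⁻⁴)(+0.84) = 2.0 × 10⁻⁴ → stable
  176–250 m: −αΔT+βΔS = −(2 × 10⁻⁴)(-2.1)+(7.9 × 10⁻⁴)(-0.14) = 3.1 × 10⁻⁴ → stable
The 61–117 m interval has Δρ < 0: lighter water underlies denser water.

61–117 m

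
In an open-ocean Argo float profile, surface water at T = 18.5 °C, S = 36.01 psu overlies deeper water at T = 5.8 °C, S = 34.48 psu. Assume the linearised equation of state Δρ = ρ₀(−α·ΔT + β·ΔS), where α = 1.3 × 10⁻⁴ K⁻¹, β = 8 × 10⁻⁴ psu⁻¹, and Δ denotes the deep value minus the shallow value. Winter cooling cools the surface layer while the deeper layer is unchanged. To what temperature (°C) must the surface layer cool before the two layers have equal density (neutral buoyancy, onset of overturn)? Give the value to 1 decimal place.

Neutral buoyancy requires Δρ = 0, i.e. −α(T_deep − T_surf′) + β(S_deep − S_surf) = 0.
T_surf′ = T_deep − (β/α)·ΔS = 5.8 − (8 × 10⁻⁴/1.3 × 10⁻⁴)·(-1.53) = 15.215 °C.
Cooling required: 18.5 − (15.215) = 3.285 °C.

15.2 °C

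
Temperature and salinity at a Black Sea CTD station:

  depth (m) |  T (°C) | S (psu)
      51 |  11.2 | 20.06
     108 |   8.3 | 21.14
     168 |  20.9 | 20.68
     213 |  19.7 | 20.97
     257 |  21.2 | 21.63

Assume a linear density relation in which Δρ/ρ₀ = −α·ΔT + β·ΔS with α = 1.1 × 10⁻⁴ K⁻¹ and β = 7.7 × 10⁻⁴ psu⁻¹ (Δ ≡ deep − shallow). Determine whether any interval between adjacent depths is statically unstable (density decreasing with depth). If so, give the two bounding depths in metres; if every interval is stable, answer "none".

108–168 m

Evaluate Δρ/ρ₀ = −αΔT + βΔS across each adjacent pair:
  51–108 m: −αΔT+βΔS = −(1.1 × 10⁻⁴)(-2.9)+(7.7 × 10⁻⁴)(+1.08) = 1.2 × 10⁻³ → stable
  108–168 m: −αΔT+βΔS = −(1.1 × 10⁻⁴)(+12.6)+(7.7 × 10⁻⁴)(-0.46) = -1.7 × 10⁻³ → UNSTABLE
  168–213 m: −αΔT+βΔS = −(1.1 × 10⁻⁴)(-1.2)+(7.7 × 10⁻⁴)(+0.29) = 3.6 × 10⁻⁴ → stable
  213–257 m: −αΔT+βΔS = −(1.1 × 10⁻⁴)(+1.5)+(7.7 × 10⁻⁴)(+0.66) = 3.4 × 10⁻⁴ → stable
The 108–168 m interval has Δρ < 0: lighter water underlies denser water.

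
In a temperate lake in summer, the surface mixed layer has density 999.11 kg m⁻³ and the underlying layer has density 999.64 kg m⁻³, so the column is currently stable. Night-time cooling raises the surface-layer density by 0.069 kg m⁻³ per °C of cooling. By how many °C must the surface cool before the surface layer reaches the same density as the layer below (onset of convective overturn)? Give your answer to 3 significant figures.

7.68 °C

Density deficit of the surface layer: 999.64 − 999.11 = 0.53 kg m⁻³.
Required change = 0.53 / 0.069 = 7.68 °C.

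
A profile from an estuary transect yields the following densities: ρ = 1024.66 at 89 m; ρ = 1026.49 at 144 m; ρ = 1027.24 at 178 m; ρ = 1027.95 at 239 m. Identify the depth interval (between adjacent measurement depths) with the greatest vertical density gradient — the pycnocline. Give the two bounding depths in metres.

Compute the density gradient over each adjacent pair:
  89–144 m: Δρ/Δz = 1.83/55 = 0.033 kg m⁻⁴
  144–178 m: Δρ/Δz = 0.75/34 = 0.022 kg m⁻⁴
  178–239 m: Δρ/Δz = 0.71/61 = 0.012 kg m⁻⁴
The largest gradient is in the 89–144 m interval — the pycnocline.

89–144 m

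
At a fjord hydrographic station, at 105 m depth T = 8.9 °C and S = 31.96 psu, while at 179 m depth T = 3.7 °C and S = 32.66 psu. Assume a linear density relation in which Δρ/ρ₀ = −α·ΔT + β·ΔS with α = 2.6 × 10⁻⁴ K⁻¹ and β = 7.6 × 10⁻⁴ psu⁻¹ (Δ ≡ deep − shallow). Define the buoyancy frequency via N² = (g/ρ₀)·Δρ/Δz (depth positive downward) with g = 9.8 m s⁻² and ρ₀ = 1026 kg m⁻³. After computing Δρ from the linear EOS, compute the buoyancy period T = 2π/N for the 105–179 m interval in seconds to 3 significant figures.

398 s

ΔT = -5.2 K, ΔS = +0.70 psu (deep − shallow).
Δρ/ρ₀ = −αΔT + βΔS = 1.352 × 10⁻³ + 5.32 × 10⁻⁴ = 1.884 × 10⁻³, so Δρ ≈ 1.933 kg m⁻³.
N² = (g/ρ₀)·Δρ/Δz = g·(Δρ/ρ₀)/Δz = 9.8 × 1.884 × 10⁻³ / 74 = 2.4950 × 10⁻⁴ s⁻².
N = √(2.4950 × 10⁻⁴) = 0.015796 rad s⁻¹ → T = 2π/N = 397.77 s ≈ 398 s.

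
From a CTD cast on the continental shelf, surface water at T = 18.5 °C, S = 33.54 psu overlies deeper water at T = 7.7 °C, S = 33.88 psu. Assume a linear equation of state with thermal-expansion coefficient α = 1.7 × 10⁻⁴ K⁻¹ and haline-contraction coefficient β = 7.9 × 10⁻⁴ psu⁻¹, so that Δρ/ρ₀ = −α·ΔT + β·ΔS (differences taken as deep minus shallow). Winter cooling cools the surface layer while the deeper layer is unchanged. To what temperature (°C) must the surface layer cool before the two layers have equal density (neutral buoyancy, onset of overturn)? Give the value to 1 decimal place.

6.1 °C

Neutral buoyancy requires Δρ = 0, i.e. −α(T_deep − T_surf′) + β(S_deep − S_surf) = 0.
T_surf′ = T_deep − (β/α)·ΔS = 7.7 − (7.9 × 10⁻⁴/1.7 × 10⁻⁴)·(+0.34) = 6.120 °C.
Cooling required: 18.5 − (6.120) = 12.380 °C.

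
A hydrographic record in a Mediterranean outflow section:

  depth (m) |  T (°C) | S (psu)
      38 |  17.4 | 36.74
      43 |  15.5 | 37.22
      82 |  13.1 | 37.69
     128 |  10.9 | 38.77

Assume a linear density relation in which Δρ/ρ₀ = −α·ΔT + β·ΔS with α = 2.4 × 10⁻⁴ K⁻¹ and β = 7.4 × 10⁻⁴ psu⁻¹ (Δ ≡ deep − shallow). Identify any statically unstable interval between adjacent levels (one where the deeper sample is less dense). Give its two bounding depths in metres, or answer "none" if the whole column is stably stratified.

none

Evaluate Δρ/ρ₀ = −αΔT + βΔS across each adjacent pair:
  38–43 m: −αΔT+βΔS = −(2.4 × 10⁻⁴)(-1.9)+(7.4 × 10⁻⁴)(+0.48) = 8.1 × 10⁻⁴ → stable
  43–82 m: −αΔT+βΔS = −(2.4 × 10⁻⁴)(-2.4)+(7.4 × 10⁻⁴)(+0.47) = 9.2 × 10⁻⁴ → stable
  82–128 m: −αΔT+βΔS = −(2.4 × 10⁻⁴)(-2.2)+(7.4 × 10⁻⁴)(+1.08) = 1.3 × 10⁻³ → stable
Every interval has Δρ > 0: the column is stably stratified throughout.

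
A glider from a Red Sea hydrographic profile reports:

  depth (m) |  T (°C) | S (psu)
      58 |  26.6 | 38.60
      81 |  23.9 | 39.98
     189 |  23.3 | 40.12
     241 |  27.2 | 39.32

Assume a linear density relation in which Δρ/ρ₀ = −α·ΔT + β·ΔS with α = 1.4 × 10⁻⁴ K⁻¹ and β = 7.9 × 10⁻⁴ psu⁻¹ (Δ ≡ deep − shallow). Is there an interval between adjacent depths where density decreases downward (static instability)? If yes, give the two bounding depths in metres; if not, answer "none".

189–241 m

Evaluate Δρ/ρ₀ = −αΔT + βΔS across each adjacent pair:
  58–81 m: −αΔT+βΔS = −(1.4 × 10⁻⁴)(-2.7)+(7.9 × 10⁻⁴)(+1.38) = 1.5 × 10⁻³ → stable
  81–189 m: −αΔT+βΔS = −(1.4 × 10⁻⁴)(-0.6)+(7.9 × 10⁻⁴)(+0.14) = 1.9 × 10⁻⁴ → stable
  189–241 m: −αΔT+βΔS = −(1.4 × 10⁻⁴)(+3.9)+(7.9 × 10⁻⁴)(-0.80) = -1.2 × 10⁻³ → UNSTABLE
The 189–241 m interval has Δρ < 0: lighter water underlies denser water.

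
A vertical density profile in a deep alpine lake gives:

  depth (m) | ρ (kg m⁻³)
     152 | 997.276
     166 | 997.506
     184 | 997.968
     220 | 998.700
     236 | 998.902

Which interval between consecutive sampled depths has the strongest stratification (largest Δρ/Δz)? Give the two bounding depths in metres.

Compute the density gradient over each adjacent pair:
  152–166 m: Δρ/Δz = 0.230/14 = 0.016 kg m⁻⁴
  166–184 m: Δρ/Δz = 0.462/18 = 0.026 kg m⁻⁴
  184–220 m: Δρ/Δz = 0.732/36 = 0.020 kg m⁻⁴
  220–236 m: Δρ/Δz = 0.202/16 = 0.013 kg m⁻⁴
The largest gradient is in the 166–184 m interval — the pycnocline.

166–184 m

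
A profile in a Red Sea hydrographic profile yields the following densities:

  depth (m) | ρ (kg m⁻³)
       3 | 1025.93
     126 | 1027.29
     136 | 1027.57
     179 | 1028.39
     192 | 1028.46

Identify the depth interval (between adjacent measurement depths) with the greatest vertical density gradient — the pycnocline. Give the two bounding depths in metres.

126–136 m

Compute the density gradient over each adjacent pair:
  3–126 m: Δρ/Δz = 1.36/123 = 0.011 kg m⁻⁴
  126–136 m: Δρ/Δz = 0.28/10 = 0.028 kg m⁻⁴
  136–179 m: Δρ/Δz = 0.82/43 = 0.019 kg m⁻⁴
  179–192 m: Δρ/Δz = 0.07/13 = 5.4 × 10⁻³ kg m⁻⁴
The largest gradient is in the 126–136 m interval — the pycnocline.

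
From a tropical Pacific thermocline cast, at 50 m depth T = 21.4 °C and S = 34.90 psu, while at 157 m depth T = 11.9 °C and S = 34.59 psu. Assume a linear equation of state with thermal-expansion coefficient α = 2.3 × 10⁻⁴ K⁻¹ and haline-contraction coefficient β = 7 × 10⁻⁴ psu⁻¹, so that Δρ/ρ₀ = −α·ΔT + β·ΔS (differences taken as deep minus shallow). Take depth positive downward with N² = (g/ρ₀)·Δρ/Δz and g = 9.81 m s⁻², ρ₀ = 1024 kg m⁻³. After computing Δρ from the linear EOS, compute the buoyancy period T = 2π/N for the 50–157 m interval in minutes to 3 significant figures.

ΔT = -9.5 K, ΔS = -0.31 psu (deep − shallow).
Δρ/ρ₀ = −αΔT + βΔS = 2.185 × 10⁻³ − 2.17 × 10⁻⁴ = 1.968 × 10⁻³, so Δρ ≈ 2.015 kg m⁻³.
N² = (g/ρ₀)·Δρ/Δz = g·(Δρ/ρ₀)/Δz = 9.81 × 1.968 × 10⁻³ / 107 = 1.8043 × 10⁻⁴ s⁻².
N = √(1.8043 × 10⁻⁴) = 0.013432 rad s⁻¹ → T = 2π/N = 467.78 s = 7.7963 min ≈ 7.80 min.

7.80 min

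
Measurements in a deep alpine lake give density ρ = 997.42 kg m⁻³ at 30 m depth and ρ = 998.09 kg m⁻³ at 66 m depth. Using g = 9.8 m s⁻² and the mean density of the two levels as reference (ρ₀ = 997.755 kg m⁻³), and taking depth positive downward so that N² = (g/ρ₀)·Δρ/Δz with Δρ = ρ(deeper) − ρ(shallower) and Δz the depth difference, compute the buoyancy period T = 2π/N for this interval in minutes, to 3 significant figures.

Δρ = 998.09 − 997.42 = 0.67 kg m⁻³ over Δz = 66 − 30 = 36 m.
N² = (9.8/997.755) × (0.67/36) = 1.8280 × 10⁻⁴ s⁻².
N = √(1.8280 × 10⁻⁴) = 0.013520 rad s⁻¹, so T = 2π/N = 464.73 s = 7.7455 min ≈ 7.75 min.

7.75 min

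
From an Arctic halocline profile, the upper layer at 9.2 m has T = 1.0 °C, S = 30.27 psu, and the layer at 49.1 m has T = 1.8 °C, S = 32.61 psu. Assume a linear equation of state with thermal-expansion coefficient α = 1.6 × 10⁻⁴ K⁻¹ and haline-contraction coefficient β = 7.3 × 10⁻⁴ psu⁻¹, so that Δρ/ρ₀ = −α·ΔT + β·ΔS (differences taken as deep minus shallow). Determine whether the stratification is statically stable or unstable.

ΔT = 1.8 − 1.0 = +0.8 K and ΔS = 32.61 − 30.27 = +2.34 psu (deep − shallow).
−αΔT = -1.28 × 10⁻⁴; βΔS = 1.7082 × 10⁻³; sum Δρ/ρ₀ = 1.5802 × 10⁻³.
Δρ/ρ₀ > 0, so Δρ > 0: deeper water is denser → statically stable.

stable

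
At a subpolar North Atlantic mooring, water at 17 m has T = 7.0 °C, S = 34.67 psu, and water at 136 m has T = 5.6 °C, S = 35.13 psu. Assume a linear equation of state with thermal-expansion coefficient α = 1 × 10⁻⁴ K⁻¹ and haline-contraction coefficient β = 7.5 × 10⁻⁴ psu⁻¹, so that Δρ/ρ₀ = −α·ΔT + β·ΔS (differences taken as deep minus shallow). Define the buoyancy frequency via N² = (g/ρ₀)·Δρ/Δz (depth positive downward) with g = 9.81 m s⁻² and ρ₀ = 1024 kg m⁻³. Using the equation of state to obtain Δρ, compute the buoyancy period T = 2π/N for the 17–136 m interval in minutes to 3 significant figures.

16.6 min

ΔT = -1.4 K, ΔS = +0.46 psu (deep − shallow).
Δρ/ρ₀ = −αΔT + βΔS = 1.40 × 10⁻⁴ + 3.45 × 10⁻⁴ = 4.85 × 10⁻⁴, so Δρ ≈ 0.4966 kg m⁻³.
N² = (g/ρ₀)·Δρ/Δz = g·(Δρ/ρ₀)/Δz = 9.81 × 4.85 × 10⁻⁴ / 119 = 3.9982 × 10⁻⁵ s⁻².
N = √(3.9982 × 10⁻⁵) = 6.3231 × 10⁻³ rad s⁻¹ → T = 2π/N = 993.69 s = 16.562 min ≈ 16.6 min.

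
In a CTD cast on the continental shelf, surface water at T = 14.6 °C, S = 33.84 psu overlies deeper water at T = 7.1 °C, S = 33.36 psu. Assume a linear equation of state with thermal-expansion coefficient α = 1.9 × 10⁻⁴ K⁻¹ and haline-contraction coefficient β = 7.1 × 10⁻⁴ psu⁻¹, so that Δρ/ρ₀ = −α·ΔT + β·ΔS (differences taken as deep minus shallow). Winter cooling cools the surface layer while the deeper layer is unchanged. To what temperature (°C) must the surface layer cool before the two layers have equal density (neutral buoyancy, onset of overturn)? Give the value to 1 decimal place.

Neutral buoyancy requires Δρ = 0, i.e. −α(T_deep − T_surf′) + β(S_deep − S_surf) = 0.
T_surf′ = T_deep − (β/α)·ΔS = 7.1 − (7.1 × 10⁻⁴/1.9 × 10⁻⁴)·(-0.48) = 8.894 °C.
Cooling required: 14.6 − (8.894) = 5.706 °C.

8.9 °C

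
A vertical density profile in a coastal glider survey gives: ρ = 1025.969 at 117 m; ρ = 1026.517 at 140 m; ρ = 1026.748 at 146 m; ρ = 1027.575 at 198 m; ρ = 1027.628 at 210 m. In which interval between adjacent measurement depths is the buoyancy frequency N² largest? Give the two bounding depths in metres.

140–146 m

Compute the density gradient over each adjacent pair:
  117–140 m: Δρ/Δz = 0.548/23 = 0.024 kg m⁻⁴
  140–146 m: Δρ/Δz = 0.231/6 = 0.038 kg m⁻⁴
  146–198 m: Δρ/Δz = 0.827/52 = 0.016 kg m⁻⁴
  198–210 m: Δρ/Δz = 0.053/12 = 4.4 × 10⁻³ kg m⁻⁴
The largest gradient is in the 140–146 m interval — the pycnocline.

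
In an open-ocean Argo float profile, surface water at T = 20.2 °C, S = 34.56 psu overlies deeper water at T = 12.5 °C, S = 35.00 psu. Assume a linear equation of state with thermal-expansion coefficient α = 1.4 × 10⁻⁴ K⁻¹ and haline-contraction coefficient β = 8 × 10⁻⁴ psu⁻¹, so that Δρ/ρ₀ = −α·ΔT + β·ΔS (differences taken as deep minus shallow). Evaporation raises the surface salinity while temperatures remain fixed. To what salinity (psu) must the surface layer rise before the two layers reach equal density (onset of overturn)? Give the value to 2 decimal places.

Neutral buoyancy requires −α(T_deep − T_surf) + β(S_deep − S_surf′) = 0.
S_surf′ = S_deep − (α/β)·ΔT = 35.00 − (1.4 × 10⁻⁴/8 × 10⁻⁴)·(-7.7) = 36.3475 psu.
Increase required: 36.3475 − 34.56 = 1.7875 psu.

36.35 psu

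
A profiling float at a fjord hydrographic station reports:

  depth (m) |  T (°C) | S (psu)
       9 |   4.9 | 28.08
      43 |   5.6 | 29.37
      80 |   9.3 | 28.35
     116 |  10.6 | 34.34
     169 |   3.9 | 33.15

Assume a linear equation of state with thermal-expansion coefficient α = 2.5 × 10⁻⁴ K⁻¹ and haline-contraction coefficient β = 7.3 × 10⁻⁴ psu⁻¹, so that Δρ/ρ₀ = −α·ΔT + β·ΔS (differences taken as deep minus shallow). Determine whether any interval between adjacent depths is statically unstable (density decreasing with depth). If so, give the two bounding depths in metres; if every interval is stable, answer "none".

43–80 m

Evaluate Δρ/ρ₀ = −αΔT + βΔS across each adjacent pair:
  9–43 m: −αΔT+βΔS = −(2.5 × 10⁻⁴)(+0.7)+(7.3 × 10⁻⁴)(+1.29) = 7.7 × 10⁻⁴ → stable
  43–80 m: −αΔT+βΔS = −(2.5 × 10⁻⁴)(+3.7)+(7.3 × 10⁻⁴)(-1.02) = -1.7 × 10⁻³ → UNSTABLE
  80–116 m: −αΔT+βΔS = −(2.5 × 10⁻⁴)(+1.3)+(7.3 × 10⁻⁴)(+5.99) = 4.0 × 10⁻³ → stable
  116–169 m: −αΔT+βΔS = −(2.5 × 10⁻⁴)(-6.7)+(7.3 × 10⁻⁴)(-1.19) = 8.1 × 10⁻⁴ → stable
The 43–80 m interval has Δρ < 0: lighter water underlies denser water.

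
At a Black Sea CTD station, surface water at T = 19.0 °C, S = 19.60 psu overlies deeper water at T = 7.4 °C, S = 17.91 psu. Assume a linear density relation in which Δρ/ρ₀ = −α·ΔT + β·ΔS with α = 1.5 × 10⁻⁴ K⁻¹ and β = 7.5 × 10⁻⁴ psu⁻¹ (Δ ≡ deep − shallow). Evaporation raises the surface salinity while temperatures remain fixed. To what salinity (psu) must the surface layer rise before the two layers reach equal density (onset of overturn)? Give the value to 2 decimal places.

20.23 psu

Neutral buoyancy requires −α(T_deep − T_surf) + β(S_deep − S_surf′) = 0.
S_surf′ = S_deep − (α/β)·ΔT = 17.91 − (1.5 × 10⁻⁴/7.5 × 10⁻⁴)·(-11.6) = 20.2300 psu.
Increase required: 20.2300 − 19.60 = 0.6300 psu.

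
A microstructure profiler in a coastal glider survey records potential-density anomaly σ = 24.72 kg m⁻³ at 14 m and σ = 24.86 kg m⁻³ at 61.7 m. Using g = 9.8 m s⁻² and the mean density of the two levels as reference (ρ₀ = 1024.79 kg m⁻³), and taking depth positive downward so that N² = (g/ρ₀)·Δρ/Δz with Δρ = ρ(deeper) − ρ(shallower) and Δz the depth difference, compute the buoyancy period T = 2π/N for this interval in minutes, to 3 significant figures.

19.8 min

Δρ = 1024.86 − 1024.72 = 0.14 kg m⁻³ over Δz = 61.7 − 14 = 47.7 m.
N² = (9.8/1024.79) × (0.14/47.7) = 2.8067 × 10⁻⁵ s⁻².
N = √(2.8067 × 10⁻⁵) = 5.2978 × 10⁻³ rad s⁻¹, so T = 2π/N = 1.1860 × 10³ s = 19.767 min ≈ 19.8 min.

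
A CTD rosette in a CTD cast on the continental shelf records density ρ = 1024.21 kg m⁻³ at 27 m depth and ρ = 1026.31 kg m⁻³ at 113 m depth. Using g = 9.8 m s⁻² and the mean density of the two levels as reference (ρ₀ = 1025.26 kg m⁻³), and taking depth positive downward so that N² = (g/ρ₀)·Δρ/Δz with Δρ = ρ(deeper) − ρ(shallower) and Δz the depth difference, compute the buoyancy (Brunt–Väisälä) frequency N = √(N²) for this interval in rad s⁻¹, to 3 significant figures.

0.0153 rad s⁻¹

Δρ = 1026.31 − 1024.21 = 2.10 kg m⁻³ over Δz = 113 − 27 = 86 m.
N² = (9.8/1025.26) × (2.10/86) = 2.3341 × 10⁻⁴ s⁻².
N = √(2.3341 × 10⁻⁴) = 0.015278 rad s⁻¹ ≈ 0.0153 rad s⁻¹.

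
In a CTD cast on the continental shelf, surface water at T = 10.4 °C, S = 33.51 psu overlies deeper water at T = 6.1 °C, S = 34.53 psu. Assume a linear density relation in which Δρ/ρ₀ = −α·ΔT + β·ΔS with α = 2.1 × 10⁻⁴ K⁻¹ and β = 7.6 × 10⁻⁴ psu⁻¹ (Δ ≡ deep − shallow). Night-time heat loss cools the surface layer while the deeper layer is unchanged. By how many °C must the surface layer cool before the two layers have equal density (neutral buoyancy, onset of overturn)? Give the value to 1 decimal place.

8.0 °C

Neutral buoyancy requires Δρ = 0, i.e. −α(T_deep − T_surf′) + β(S_deep − S_surf) = 0.
T_surf′ = T_deep − (β/α)·ΔS = 6.1 − (7.6 × 10⁻⁴/2.1 × 10⁻⁴)·(+1.02) = 2.409 °C.
Cooling required: 10.4 − (2.409) = 7.991 °C.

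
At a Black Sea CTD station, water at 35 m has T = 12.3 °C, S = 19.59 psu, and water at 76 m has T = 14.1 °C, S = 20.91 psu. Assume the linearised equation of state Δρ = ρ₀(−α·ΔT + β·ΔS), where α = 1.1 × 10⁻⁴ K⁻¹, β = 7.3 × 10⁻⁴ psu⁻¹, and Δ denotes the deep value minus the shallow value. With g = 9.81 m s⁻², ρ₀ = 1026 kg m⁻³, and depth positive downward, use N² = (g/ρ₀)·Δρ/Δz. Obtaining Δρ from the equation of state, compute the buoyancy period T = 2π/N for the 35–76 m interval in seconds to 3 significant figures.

464 s

ΔT = +1.8 K, ΔS = +1.32 psu (deep − shallow).
Δρ/ρ₀ = −αΔT + βΔS = -1.98 × 10⁻⁴ + 9.636 × 10⁻⁴ = 7.656 × 10⁻⁴, so Δρ ≈ 0.7855 kg m⁻³.
N² = (g/ρ₀)·Δρ/Δz = g·(Δρ/ρ₀)/Δz = 9.81 × 7.656 × 10⁻⁴ / 41 = 1.8318 × 10⁻⁴ s⁻².
N = √(1.8318 × 10⁻⁴) = 0.013534 rad s⁻¹ → T = 2π/N = 464.25 s ≈ 464 s.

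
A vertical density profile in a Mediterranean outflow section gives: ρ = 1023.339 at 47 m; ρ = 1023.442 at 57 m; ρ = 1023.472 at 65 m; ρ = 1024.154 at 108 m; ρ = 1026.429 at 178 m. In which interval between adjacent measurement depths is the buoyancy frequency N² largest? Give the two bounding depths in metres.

108–178 m

Compute the density gradient over each adjacent pair:
  47–57 m: Δρ/Δz = 0.103/10 = 0.010 kg m⁻⁴
  57–65 m: Δρ/Δz = 0.030/8 = 3.7 × 10⁻³ kg m⁻⁴
  65–108 m: Δρ/Δz = 0.682/43 = 0.016 kg m⁻⁴
  108–178 m: Δρ/Δz = 2.275/70 = 0.033 kg m⁻⁴
The largest gradient is in the 108–178 m interval — the pycnocline.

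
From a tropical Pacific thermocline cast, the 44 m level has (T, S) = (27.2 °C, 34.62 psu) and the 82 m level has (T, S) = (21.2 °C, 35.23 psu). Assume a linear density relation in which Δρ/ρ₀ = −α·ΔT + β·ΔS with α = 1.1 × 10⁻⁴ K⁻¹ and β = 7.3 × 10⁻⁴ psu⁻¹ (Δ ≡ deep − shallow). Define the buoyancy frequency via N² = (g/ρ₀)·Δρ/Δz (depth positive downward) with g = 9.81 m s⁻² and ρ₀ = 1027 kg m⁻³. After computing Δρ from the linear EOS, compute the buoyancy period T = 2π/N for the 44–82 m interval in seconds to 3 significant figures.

372 s

ΔT = -6.0 K, ΔS = +0.61 psu (deep − shallow).
Δρ/ρ₀ = −αΔT + βΔS = 6.60 × 10⁻⁴ + 4.453 × 10⁻⁴ = 1.1053 × 10⁻³, so Δρ ≈ 1.135 kg m⁻³.
N² = (g/ρ₀)·Δρ/Δz = g·(Δρ/ρ₀)/Δz = 9.81 × 1.1053 × 10⁻³ / 38 = 2.8534 × 10⁻⁴ s⁻².
N = √(2.8534 × 10⁻⁴) = 0.016892 rad s⁻¹ → T = 2π/N = 371.96 s ≈ 372 s.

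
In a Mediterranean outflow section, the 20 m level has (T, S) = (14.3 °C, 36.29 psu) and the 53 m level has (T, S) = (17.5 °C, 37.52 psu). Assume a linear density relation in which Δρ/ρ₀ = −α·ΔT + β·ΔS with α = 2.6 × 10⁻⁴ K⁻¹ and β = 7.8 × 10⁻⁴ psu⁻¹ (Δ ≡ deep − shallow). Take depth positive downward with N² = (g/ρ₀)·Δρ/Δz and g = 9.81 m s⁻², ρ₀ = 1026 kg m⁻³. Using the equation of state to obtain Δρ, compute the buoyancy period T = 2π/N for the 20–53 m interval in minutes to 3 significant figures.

ΔT = +3.2 K, ΔS = +1.23 psu (deep − shallow).
Δρ/ρ₀ = −αΔT + βΔS = -8.32 × 10⁻⁴ + 9.594 × 10⁻⁴ = 1.274 × 10⁻⁴, so Δρ ≈ 0.1307 kg m⁻³.
N² = (g/ρ₀)·Δρ/Δz = g·(Δρ/ρ₀)/Δz = 9.81 × 1.274 × 10⁻⁴ / 33 = 3.7873 × 10⁻⁵ s⁻².
N = √(3.7873 × 10⁻⁵) = 6.1541 × 10⁻³ rad s⁻¹ → T = 2π/N = 1.0210 × 10³ s = 17.017 min ≈ 17.0 min.

17.0 min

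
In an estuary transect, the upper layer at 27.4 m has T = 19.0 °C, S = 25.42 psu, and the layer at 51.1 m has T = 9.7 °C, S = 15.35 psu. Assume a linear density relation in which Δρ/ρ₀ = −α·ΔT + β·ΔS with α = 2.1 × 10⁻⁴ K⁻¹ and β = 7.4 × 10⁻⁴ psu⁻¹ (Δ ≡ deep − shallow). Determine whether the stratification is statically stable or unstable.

ΔT = 9.7 − 19.0 = -9.3 K and ΔS = 15.35 − 25.42 = -10.07 psu (deep − shallow).
−αΔT = 1.953 × 10⁻³; βΔS = -7.4518 × 10⁻³; sum Δρ/ρ₀ = -5.4988 × 10⁻³.
Δρ/ρ₀ < 0, so Δρ < 0: deeper water is lighter → statically unstable; the column would overturn.

unstable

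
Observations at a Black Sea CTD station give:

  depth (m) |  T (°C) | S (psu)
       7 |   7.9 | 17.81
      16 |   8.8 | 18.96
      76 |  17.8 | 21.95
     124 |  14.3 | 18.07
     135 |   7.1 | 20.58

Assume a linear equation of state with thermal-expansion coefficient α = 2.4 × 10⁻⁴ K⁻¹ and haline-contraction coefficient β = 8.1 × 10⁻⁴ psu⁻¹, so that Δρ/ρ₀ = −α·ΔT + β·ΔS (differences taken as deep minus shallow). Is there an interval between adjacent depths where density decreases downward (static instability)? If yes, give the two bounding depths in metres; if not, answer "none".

76–124 m

Evaluate Δρ/ρ₀ = −αΔT + βΔS across each adjacent pair:
  7–16 m: −αΔT+βΔS = −(2.4 × 10⁻⁴)(+0.9)+(8.1 × 10⁻⁴)(+1.15) = 7.2 × 10⁻⁴ → stable
  16–76 m: −αΔT+βΔS = −(2.4 × 10⁻⁴)(+9.0)+(8.1 × 10⁻⁴)(+2.99) = 2.6 × 10⁻⁴ → stable
  76–124 m: −αΔT+βΔS = −(2.4 × 10⁻⁴)(-3.5)+(8.1 × 10⁻⁴)(-3.88) = -2.3 × 10⁻³ → UNSTABLE
  124–135 m: −αΔT+βΔS = −(2.4 × 10⁻⁴)(-7.2)+(8.1 × 10⁻⁴)(+2.51) = 3.8 × 10⁻³ → stable
The 76–124 m interval has Δρ < 0: lighter water underlies denser water.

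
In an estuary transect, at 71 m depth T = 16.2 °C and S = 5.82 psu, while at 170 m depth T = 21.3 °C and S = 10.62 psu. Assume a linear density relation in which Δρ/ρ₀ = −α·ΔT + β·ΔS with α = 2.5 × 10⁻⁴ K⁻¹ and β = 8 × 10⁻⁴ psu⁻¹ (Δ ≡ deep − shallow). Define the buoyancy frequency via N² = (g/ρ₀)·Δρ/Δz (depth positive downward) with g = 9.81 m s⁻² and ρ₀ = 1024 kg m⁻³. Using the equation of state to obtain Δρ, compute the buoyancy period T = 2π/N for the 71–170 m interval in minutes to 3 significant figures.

6.57 min

ΔT = +5.1 K, ΔS = +4.80 psu (deep − shallow).
Δρ/ρ₀ = −αΔT + βΔS = -1.275 × 10⁻³ + 3.84 × 10⁻³ = 2.565 × 10⁻³, so Δρ ≈ 2.627 kg m⁻³.
N² = (g/ρ₀)·Δρ/Δz = g·(Δρ/ρ₀)/Δz = 9.81 × 2.565 × 10⁻³ / 99 = 2.5417 × 10⁻⁴ s⁻².
N = √(2.5417 × 10⁻⁴) = 0.015943 rad s⁻¹ → T = 2π/N = 394.10 s = 6.5683 min ≈ 6.57 min.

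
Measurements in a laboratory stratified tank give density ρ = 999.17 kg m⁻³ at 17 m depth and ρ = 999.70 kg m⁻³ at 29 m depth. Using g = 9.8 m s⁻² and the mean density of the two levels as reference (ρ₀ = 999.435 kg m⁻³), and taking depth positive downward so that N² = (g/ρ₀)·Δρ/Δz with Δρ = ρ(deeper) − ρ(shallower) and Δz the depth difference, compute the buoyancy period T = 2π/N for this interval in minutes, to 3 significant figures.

Δρ = 999.70 − 999.17 = 0.53 kg m⁻³ over Δz = 29 − 17 = 12 m.
N² = (9.8/999.435) × (0.53/12) = 4.3308 × 10⁻⁴ s⁻².
N = √(4.3308 × 10⁻⁴) = 0.020811 rad s⁻¹, so T = 2π/N = 301.92 s = 5.0320 min ≈ 5.03 min.

5.03 min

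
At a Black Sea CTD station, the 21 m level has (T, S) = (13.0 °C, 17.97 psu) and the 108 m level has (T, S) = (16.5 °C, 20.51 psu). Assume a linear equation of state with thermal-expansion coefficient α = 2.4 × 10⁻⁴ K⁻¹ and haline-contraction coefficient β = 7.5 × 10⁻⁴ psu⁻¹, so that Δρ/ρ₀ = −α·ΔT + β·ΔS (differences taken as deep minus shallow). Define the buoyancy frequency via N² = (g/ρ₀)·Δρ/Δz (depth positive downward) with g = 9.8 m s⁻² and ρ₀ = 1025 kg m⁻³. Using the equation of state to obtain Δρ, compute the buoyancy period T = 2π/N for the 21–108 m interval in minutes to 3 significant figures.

ΔT = +3.5 K, ΔS = +2.54 psu (deep − shallow).
Δρ/ρ₀ = −αΔT + βΔS = -8.40 × 10⁻⁴ + 1.905 × 10⁻³ = 1.065 × 10⁻³, so Δρ ≈ 1.092 kg m⁻³.
N² = (g/ρ₀)·Δρ/Δz = g·(Δρ/ρ₀)/Δz = 9.8 × 1.065 × 10⁻³ / 87 = 1.1997 × 10⁻⁴ s⁻².
N = √(1.1997 × 10⁻⁴) = 0.010953 rad s⁻¹ → T = 2π/N = 573.65 s = 9.5608 min ≈ 9.56 min.

9.56 min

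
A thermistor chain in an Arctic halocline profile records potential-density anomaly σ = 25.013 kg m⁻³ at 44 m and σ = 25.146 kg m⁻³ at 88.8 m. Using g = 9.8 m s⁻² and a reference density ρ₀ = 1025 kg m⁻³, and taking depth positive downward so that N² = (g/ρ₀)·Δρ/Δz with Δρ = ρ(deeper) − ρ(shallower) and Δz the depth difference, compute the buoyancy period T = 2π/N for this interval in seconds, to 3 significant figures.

Δρ = 1025.146 − 1025.013 = 0.133 kg m⁻³ over Δz = 88.8 − 44 = 44.8 m.
N² = (9.8/1025) × (0.133/44.8) = 2.8384 × 10⁻⁵ s⁻².
N = √(2.8384 × 10⁻⁵) = 5.3277 × 10⁻³ rad s⁻¹, so T = 2π/N = 1.1793 × 10³ s ≈ 1.18 × 10³ s.

1.18 × 10³ s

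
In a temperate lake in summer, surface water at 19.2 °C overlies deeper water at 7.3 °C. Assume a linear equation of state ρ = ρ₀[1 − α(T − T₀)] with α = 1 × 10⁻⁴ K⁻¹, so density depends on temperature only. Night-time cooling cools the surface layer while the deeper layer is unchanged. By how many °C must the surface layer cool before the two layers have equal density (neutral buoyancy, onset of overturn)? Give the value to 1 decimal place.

With temperature the only control, equal density requires T_surf′ = T_deep.
T_surf′ = 7.3 °C.
Cooling required: 19.2 − 7.3 = 11.9 °C.

11.9 °C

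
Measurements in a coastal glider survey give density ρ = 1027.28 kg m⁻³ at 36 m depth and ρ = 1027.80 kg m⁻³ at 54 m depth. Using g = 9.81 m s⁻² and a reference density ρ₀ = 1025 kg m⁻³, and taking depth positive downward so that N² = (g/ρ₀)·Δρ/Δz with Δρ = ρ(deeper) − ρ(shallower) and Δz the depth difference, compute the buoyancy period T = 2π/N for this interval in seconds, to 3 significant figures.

378 s

Δρ = 1027.80 − 1027.28 = 0.52 kg m⁻³ over Δz = 54 − 36 = 18 m.
N² = (9.81/1025) × (0.52/18) = 2.7649 × 10⁻⁴ s⁻².
N = √(2.7649 × 10⁻⁴) = 0.016628 rad s⁻¹, so T = 2π/N = 377.87 s ≈ 378 s.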